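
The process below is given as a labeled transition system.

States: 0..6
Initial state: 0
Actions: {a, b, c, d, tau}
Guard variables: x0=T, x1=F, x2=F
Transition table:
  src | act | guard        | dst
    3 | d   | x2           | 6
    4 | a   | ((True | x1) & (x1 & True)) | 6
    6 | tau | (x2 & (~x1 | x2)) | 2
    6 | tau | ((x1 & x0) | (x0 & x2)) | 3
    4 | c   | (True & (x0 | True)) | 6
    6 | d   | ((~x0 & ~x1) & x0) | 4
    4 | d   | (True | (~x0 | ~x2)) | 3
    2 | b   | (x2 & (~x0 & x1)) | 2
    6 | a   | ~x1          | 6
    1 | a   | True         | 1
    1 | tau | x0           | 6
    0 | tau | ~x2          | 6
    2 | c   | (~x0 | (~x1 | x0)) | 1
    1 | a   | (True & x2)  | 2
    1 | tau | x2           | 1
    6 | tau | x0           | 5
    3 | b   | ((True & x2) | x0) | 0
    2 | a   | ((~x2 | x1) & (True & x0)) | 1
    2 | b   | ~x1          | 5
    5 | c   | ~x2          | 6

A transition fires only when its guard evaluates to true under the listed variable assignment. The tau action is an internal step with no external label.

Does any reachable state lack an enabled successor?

R = {0,5,6}
  0: tau→6  [1 out]
  5: c→6  [1 out]
  6: a→6  tau→5  [2 out]

Answer: DEADLOCK-FREE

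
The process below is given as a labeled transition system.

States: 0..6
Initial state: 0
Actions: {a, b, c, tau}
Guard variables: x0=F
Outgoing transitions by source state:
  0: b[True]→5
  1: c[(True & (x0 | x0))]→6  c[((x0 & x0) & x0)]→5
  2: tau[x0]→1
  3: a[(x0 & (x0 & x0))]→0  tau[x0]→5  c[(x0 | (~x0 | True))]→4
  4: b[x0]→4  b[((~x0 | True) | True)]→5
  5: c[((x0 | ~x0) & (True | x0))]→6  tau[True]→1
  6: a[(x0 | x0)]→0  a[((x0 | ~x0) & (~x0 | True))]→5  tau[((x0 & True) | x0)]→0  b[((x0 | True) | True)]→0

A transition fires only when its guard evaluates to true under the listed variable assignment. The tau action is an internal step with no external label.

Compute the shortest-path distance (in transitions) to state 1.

Answer: 2

Working:
Breadth-first toward 1:
  Layer 0: {0}
  Layer 1: {5}
  Layer 2: {1,6}
depth(1)=2, e.g. b·tau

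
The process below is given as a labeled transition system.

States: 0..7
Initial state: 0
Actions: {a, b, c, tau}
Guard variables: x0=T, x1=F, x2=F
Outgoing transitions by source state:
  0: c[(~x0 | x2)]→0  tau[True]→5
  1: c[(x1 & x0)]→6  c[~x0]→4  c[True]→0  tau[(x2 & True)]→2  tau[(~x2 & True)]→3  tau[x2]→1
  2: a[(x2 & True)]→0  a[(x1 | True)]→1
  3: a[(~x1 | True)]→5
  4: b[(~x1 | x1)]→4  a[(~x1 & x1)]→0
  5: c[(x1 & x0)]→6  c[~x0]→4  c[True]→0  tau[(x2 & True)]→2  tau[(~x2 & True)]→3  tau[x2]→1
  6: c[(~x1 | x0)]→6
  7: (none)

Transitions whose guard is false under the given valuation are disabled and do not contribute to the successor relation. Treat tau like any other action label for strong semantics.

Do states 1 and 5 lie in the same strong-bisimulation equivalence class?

Answer: BISIMILAR

Trace:
Bisimulation quotient by refinement:
  round 0: {{0,1,2,3,4,5,6,7}}
  round 1: {{0},{1,5},{2,3},{4},{6},{7}}
6 equivalence class(es) (converged in 2)
[1]={1,5}  [5]={1,5}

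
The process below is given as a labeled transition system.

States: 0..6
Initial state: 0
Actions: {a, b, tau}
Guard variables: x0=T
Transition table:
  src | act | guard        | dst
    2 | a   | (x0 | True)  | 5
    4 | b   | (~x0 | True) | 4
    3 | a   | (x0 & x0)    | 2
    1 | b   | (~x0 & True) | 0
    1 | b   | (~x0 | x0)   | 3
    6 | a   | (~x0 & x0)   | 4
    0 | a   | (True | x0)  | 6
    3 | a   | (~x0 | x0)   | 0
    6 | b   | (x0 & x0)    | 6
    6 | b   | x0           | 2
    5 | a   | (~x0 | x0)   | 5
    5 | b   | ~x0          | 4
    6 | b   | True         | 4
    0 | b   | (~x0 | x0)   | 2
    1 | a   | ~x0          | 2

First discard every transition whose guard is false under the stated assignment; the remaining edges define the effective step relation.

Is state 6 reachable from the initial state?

After dropping false guards: 11 live edges.
L0 = {0}
L1 = {2,6}  total {0,2,6}
L2 = {4,5}  total {0,2,4,5,6}
Reach set: {0,2,4,5,6}
trace reaching 6: a

Answer: REACHABLE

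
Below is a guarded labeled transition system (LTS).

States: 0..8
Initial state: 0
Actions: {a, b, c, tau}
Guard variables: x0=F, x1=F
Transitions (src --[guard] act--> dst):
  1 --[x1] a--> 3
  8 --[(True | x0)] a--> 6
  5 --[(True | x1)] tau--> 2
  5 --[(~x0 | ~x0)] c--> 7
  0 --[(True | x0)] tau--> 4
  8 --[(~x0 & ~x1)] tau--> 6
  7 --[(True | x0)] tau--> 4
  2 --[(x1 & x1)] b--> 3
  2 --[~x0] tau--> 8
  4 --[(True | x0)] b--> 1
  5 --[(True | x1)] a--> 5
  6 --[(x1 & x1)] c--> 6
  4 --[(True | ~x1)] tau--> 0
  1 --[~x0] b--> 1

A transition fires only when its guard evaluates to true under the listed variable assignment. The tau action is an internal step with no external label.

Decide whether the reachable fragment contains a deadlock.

R = {0,1,4}
  0: tau→4  [1 exit(s)]
  1: b→1  [1 exit(s)]
  4: b→1  tau→0  [2 exit(s)]

Answer: DEADLOCK-FREE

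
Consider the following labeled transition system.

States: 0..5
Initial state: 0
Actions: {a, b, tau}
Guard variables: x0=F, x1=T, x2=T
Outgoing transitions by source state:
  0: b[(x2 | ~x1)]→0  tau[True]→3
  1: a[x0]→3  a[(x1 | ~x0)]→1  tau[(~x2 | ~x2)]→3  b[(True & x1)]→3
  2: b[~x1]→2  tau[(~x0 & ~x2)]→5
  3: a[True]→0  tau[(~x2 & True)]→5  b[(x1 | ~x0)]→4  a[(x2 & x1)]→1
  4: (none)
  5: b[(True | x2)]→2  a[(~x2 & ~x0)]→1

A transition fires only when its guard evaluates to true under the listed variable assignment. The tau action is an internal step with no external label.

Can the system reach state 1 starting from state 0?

Guard filter leaves 8 enabled edge(s).
Layer 0: {0}
Layer 1: {3}  total {0,3}
Layer 2: {1,4}  total {0,1,3,4}
Reach set: {0,1,3,4}
witness 1: tau·a

Answer: REACHABLE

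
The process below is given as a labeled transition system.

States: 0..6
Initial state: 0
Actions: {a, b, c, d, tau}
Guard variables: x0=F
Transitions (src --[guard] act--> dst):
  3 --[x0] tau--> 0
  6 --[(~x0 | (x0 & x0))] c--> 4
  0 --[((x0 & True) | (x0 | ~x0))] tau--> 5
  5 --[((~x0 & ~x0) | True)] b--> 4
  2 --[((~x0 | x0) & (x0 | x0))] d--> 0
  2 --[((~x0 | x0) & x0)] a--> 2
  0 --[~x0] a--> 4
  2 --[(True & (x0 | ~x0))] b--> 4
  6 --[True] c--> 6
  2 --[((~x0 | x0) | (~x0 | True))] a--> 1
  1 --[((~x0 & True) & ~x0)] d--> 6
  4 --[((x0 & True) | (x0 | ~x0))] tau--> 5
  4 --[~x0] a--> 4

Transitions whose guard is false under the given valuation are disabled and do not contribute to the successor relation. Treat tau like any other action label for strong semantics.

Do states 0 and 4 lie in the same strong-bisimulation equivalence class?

Refine partition for ~:
  P[0] = {{0,1,2,3,4,5,6}}
  P[1] = {{0,4},{1},{2},{3},{5},{6}}
stable after 2 split(s): 6 block(s)
0∈{0,4}, 4∈{0,4}

Answer: BISIMILAR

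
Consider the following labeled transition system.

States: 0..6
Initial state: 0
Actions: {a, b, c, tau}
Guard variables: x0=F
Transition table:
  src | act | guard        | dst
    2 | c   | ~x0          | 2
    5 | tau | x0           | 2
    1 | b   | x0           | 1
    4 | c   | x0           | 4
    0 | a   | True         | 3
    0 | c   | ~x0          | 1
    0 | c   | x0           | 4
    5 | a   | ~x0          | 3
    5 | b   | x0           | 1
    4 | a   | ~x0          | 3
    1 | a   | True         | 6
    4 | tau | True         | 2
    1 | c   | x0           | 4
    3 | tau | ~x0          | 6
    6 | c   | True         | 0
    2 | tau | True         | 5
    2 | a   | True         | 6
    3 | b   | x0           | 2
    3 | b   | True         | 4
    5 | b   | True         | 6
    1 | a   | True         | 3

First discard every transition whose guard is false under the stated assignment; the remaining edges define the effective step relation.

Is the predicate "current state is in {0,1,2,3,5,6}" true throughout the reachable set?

Answer: INVARIANT VIOLATED at state 4

Working:
Safe = {0,1,2,3,5,6}
Reach set: {0,1,2,3,4,5,6}
  0: ✓
  1: ✓
  2: ✓
  3: ✓
  4: VIOLATES
  5: ✓
  6: ✓
witness against invariant: a·b → 4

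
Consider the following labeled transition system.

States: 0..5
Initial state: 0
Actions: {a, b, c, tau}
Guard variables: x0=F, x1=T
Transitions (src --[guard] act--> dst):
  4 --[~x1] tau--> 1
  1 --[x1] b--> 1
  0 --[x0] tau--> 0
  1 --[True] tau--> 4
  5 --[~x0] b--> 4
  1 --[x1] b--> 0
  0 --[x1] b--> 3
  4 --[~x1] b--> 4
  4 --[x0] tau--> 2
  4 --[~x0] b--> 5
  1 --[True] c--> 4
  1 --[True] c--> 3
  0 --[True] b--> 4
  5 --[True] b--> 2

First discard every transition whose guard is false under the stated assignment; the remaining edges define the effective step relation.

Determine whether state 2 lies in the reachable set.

After dropping false guards: 10 live edges.
Layer 0: {0}
Layer 1: {3,4}  now seen {0,3,4}
Layer 2: {5}  now seen {0,3,4,5}
Layer 3: {2}  now seen {0,2,3,4,5}
Reach set: {0,2,3,4,5}
trace reaching 2: b·b·b

Answer: REACHABLE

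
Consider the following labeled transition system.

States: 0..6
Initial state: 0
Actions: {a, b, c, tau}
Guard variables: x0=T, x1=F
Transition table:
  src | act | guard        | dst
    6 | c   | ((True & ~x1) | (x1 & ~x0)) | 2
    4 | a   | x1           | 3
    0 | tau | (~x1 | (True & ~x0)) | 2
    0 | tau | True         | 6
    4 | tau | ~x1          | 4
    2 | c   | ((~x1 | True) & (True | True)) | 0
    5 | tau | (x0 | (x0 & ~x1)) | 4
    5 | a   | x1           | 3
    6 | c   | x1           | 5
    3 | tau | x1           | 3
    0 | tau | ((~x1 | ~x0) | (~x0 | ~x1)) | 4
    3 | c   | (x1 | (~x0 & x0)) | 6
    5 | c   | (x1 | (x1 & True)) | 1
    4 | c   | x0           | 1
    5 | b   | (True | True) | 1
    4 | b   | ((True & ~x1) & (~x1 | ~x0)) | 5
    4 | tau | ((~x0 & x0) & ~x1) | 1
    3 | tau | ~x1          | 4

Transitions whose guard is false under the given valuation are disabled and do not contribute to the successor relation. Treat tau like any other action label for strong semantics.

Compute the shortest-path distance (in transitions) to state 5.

Answer: 2

Trace:
BFS to 5:
  Layer 0: {0}
  Layer 1: {2,4,6}
  Layer 2: {1,5}
depth(5)=2, e.g. tau·b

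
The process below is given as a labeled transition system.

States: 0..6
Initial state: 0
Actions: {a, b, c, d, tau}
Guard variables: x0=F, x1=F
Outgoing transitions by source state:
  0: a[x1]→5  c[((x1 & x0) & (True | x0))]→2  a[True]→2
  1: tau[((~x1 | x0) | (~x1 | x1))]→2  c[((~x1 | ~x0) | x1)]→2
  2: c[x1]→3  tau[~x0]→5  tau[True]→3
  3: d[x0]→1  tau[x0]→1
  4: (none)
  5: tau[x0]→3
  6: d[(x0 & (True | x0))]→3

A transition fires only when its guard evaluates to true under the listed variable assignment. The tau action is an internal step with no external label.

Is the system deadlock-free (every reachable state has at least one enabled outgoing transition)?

R = {0,2,3,5}
  0: a→2  [1 out]
  2: tau→3  tau→5  [2 out]
  3: ∅  [deadlock]
  5: ∅  [deadlock]
trace reaching 3: a·tau

Answer: DEADLOCK at state 3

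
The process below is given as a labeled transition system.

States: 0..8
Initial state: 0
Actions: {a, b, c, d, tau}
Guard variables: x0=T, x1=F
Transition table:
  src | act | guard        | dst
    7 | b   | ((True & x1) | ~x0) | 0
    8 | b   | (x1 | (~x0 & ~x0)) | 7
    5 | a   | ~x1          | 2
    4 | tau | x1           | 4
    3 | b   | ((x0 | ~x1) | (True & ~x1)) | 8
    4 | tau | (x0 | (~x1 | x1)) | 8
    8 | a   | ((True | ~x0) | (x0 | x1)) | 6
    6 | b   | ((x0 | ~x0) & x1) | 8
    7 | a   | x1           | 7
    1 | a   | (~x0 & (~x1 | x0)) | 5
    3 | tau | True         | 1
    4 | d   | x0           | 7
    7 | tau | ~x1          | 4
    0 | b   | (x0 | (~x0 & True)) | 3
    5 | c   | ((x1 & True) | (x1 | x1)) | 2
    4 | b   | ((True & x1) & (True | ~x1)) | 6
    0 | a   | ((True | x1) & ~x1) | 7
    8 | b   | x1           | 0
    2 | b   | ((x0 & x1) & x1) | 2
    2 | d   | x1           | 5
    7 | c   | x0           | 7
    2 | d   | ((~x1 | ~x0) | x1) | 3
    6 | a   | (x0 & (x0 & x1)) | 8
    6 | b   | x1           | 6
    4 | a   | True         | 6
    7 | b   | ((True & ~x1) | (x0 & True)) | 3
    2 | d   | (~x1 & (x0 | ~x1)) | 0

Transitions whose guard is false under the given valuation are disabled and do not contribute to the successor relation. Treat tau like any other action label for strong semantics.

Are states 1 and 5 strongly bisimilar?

Answer: NOT BISIMILAR

Trace:
Bisimulation quotient by refinement:
  P[0] = {{0,1,2,3,4,5,6,7,8}}
  P[1] = {{0},{1,6},{2},{3},{4},{5,8},{7}}
  P[2] = {{0},{1,6},{2},{3},{4},{5},{7},{8}}
8 equivalence class(es) (converged in 3)
1∈{1,6}, 5∈{5}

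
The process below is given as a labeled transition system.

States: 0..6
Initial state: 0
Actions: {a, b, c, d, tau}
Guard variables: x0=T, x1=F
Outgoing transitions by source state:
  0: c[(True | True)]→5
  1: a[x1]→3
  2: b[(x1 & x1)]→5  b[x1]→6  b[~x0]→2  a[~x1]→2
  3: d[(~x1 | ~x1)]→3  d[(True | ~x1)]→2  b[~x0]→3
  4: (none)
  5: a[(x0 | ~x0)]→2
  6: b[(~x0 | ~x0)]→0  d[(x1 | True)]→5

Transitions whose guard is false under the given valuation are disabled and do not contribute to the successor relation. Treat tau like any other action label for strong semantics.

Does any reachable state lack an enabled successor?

Answer: DEADLOCK-FREE

Analysis:
Reachable = {0,2,5}
  0: c→5  [1 out]
  2: a→2  [1 out]
  5: a→2  [1 out]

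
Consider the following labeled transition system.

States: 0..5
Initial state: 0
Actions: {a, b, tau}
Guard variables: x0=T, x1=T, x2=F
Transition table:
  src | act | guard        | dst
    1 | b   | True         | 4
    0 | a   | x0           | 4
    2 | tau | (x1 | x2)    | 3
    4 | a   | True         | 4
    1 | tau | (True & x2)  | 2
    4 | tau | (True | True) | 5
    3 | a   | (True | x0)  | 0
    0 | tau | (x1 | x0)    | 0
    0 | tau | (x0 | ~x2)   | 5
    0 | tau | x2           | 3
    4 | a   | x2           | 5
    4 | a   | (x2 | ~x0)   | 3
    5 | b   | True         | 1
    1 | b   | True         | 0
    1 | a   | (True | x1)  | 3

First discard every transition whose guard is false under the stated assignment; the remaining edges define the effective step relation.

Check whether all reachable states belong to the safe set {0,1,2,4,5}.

Inv-set: {0,1,2,4,5}
Reach set: {0,1,3,4,5}
  0: ok
  1: ok
  3: ✗ unsafe
  4: ok
  5: ok
witness against invariant: tau·b·a → 3

Answer: INVARIANT VIOLATED at state 3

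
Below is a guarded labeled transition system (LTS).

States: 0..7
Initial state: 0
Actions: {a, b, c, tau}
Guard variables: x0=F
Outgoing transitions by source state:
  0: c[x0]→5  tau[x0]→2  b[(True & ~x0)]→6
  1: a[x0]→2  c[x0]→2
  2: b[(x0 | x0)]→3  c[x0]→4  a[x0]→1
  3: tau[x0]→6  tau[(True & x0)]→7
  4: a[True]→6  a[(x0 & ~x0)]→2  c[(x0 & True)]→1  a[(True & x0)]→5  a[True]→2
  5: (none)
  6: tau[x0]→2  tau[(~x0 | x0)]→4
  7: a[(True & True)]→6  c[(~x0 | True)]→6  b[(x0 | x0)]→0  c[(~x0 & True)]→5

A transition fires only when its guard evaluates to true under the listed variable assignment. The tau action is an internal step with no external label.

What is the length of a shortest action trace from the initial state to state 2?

Answer: 3

Working:
BFS to 2:
  Layer 0: {0}
  Layer 1: {6}
  Layer 2: {4}
  Layer 3: {2}
depth(2)=3, e.g. b·tau·a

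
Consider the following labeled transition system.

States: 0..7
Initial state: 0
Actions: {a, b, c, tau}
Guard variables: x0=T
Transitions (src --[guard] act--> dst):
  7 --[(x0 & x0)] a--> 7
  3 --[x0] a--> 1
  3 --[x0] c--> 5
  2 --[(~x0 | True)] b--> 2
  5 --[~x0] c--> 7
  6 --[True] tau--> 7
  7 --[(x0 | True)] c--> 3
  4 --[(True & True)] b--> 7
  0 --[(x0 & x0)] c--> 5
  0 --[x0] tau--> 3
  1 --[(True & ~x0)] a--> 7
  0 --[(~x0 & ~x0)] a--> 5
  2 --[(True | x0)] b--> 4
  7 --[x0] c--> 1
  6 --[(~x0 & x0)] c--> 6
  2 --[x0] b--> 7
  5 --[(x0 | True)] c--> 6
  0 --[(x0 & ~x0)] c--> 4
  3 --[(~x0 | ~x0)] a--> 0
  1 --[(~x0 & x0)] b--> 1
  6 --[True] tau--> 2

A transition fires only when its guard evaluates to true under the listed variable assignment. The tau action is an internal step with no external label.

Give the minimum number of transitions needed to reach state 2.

Breadth-first toward 2:
  depth 0: {0}
  depth 1: {3,5}
  depth 2: {1,6}
  depth 3: {2,7}
first hit 2 at d=3 via c·c·tau

Answer: 3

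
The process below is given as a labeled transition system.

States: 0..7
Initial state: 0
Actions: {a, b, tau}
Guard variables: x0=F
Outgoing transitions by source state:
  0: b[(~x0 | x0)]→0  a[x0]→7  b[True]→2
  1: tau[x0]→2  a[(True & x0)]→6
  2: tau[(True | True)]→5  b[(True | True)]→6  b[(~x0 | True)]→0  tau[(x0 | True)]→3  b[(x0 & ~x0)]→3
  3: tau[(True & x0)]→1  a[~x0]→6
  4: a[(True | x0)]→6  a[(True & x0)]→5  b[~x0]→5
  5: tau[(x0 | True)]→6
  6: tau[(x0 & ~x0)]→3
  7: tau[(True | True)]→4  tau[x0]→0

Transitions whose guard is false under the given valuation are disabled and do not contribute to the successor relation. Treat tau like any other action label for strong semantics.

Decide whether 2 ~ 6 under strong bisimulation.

Answer: NOT BISIMILAR

Analysis:
Refine partition for ~:
  P[0] = {{0,1,2,3,4,5,6,7}}
  P[1] = {{0},{1,6},{2},{3},{4},{5,7}}
  P[2] = {{0},{1,6},{2},{3},{4},{5},{7}}
Fixed point at round 3; 7 class(es).
[2]={2}  [6]={1,6}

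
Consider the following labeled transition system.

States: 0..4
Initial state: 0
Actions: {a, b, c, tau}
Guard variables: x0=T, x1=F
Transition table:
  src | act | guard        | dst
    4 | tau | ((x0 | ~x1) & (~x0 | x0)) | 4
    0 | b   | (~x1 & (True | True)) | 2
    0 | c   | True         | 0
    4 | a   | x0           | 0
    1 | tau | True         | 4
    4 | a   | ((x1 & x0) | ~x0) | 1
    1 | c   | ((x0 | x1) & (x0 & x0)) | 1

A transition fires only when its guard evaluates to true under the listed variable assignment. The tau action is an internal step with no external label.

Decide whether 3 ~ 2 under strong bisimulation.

Bisimulation quotient by refinement:
  π0 = {{0,1,2,3,4}}
  π1 = {{0},{1},{2,3},{4}}
4 equivalence class(es) (converged in 2)
[3]={2,3}  [2]={2,3}

Answer: BISIMILAR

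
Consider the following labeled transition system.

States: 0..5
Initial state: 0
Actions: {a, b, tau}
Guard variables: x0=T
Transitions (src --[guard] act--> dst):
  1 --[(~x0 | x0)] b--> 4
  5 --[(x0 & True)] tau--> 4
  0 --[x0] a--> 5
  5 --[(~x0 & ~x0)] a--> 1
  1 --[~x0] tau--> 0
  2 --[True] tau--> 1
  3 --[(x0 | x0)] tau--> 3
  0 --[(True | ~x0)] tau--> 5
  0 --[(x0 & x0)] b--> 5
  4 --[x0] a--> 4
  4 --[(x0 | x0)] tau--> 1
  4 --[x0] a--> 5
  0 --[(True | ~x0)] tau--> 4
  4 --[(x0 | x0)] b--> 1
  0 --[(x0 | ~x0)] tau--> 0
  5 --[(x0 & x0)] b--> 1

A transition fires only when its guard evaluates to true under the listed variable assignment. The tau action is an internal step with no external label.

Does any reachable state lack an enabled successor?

Reach set: {0,1,4,5}
  0: a→5  b→5  tau→0  tau→4  tau→5  [5 out]
  1: b→4  [1 out]
  4: a→4  a→5  b→1  tau→1  [4 out]
  5: b→1  tau→4  [2 out]

Answer: DEADLOCK-FREE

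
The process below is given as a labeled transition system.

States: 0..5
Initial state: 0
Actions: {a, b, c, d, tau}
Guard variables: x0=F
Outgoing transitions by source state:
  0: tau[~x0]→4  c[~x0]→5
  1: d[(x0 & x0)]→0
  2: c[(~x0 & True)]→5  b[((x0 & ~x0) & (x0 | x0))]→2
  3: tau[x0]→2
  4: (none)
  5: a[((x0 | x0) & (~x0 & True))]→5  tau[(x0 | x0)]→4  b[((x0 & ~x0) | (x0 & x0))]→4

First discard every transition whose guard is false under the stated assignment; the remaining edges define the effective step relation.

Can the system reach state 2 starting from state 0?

Answer: UNREACHABLE

Trace:
Guard filter leaves 3 enabled edge(s).
Layer 0: {0}
Layer 1: {4,5}  cumulative {0,4,5}
Reachable = {0,4,5}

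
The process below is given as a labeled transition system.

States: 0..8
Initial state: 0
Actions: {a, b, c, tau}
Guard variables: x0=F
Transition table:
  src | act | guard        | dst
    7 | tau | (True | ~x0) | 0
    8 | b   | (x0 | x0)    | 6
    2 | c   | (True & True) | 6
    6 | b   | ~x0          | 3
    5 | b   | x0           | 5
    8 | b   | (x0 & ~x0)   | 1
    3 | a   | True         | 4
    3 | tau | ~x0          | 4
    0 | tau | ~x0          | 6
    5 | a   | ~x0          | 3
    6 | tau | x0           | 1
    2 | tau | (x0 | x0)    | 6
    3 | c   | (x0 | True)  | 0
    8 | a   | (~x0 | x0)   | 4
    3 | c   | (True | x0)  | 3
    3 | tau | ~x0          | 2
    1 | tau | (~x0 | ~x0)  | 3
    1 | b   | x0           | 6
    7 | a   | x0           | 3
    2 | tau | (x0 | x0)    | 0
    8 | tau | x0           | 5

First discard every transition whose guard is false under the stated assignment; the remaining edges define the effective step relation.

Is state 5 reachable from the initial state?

After dropping false guards: 12 live edges.
L0 = {0}
L1 = {6}  cumulative {0,6}
L2 = {3}  cumulative {0,3,6}
L3 = {2,4}  cumulative {0,2,3,4,6}
Reachable = {0,2,3,4,6}

Answer: UNREACHABLE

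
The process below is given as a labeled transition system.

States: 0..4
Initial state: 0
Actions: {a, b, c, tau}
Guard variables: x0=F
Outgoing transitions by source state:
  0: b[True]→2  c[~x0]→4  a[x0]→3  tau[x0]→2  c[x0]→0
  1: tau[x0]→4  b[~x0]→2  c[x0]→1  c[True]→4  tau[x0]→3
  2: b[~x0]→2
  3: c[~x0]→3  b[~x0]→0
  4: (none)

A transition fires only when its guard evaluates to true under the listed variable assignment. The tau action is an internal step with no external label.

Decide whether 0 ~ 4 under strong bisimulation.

Answer: NOT BISIMILAR

Working:
Compute ~ classes (split until stable):
  P[0] = {{0,1,2,3,4}}
  P[1] = {{0,1,3},{2},{4}}
  P[2] = {{0,1},{2},{3},{4}}
Fixed point at round 3; 4 class(es).
0∈{0,1}, 4∈{4}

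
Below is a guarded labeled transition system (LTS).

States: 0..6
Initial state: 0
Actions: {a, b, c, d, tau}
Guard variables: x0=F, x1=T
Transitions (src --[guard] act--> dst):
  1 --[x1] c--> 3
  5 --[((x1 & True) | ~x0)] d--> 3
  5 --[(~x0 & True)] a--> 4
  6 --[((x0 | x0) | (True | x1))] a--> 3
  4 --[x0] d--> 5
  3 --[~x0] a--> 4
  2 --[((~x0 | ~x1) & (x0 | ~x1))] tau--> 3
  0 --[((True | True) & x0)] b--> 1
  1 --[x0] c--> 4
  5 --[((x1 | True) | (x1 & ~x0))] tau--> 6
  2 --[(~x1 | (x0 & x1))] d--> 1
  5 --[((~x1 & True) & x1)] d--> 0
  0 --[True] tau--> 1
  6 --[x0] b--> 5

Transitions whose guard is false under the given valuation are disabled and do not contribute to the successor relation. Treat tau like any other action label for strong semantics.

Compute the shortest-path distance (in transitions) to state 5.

Answer: UNREACHABLE

Analysis:
BFS to 5:
  L0 = {0}
  L1 = {1}
  L2 = {3}
  L3 = {4}
5 never appears.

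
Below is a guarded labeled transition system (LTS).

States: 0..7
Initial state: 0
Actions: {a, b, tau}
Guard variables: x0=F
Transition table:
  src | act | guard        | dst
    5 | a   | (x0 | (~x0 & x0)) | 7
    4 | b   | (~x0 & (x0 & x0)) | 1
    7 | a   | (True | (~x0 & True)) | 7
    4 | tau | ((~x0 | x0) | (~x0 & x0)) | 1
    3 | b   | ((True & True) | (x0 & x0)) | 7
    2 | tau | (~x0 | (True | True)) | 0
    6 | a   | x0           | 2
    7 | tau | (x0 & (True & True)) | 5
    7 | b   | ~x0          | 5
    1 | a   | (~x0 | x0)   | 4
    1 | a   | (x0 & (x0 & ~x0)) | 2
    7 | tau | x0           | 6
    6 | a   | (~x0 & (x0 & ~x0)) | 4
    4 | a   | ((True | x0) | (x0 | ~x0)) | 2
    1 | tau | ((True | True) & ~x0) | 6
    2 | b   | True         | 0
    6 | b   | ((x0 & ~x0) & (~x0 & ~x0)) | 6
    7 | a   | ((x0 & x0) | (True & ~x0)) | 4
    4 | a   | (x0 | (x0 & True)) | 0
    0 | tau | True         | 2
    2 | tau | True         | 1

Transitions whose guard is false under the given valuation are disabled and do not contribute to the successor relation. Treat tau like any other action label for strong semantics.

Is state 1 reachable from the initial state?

Answer: REACHABLE

Analysis:
After dropping false guards: 12 live edges.
depth 0: {0}
depth 1: {2}  now seen {0,2}
depth 2: {1}  now seen {0,1,2}
depth 3: {4,6}  now seen {0,1,2,4,6}
Reachable = {0,1,2,4,6}
witness 1: tau·tau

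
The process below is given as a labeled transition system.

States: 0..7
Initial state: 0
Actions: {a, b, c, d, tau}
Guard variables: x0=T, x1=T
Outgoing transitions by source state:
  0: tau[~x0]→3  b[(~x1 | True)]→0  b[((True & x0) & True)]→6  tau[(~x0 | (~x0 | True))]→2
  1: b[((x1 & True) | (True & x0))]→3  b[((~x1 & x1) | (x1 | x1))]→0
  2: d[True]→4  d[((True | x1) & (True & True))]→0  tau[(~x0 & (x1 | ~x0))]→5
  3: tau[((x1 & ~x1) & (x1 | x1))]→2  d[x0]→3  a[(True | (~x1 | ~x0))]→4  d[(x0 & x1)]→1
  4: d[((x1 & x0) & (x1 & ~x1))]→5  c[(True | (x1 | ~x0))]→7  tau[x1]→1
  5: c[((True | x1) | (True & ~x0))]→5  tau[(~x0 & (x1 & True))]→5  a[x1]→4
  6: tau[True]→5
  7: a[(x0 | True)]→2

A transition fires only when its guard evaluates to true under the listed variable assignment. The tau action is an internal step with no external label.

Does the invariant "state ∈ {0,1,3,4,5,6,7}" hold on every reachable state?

Answer: INVARIANT VIOLATED at state 2

Analysis:
Allowed set {0,1,3,4,5,6,7}
R = {0,1,2,3,4,5,6,7}
  0: safe
  1: safe
  2: ✗ unsafe
  3: safe
  4: safe
  5: safe
  6: safe
  7: safe
witness against invariant: tau → 2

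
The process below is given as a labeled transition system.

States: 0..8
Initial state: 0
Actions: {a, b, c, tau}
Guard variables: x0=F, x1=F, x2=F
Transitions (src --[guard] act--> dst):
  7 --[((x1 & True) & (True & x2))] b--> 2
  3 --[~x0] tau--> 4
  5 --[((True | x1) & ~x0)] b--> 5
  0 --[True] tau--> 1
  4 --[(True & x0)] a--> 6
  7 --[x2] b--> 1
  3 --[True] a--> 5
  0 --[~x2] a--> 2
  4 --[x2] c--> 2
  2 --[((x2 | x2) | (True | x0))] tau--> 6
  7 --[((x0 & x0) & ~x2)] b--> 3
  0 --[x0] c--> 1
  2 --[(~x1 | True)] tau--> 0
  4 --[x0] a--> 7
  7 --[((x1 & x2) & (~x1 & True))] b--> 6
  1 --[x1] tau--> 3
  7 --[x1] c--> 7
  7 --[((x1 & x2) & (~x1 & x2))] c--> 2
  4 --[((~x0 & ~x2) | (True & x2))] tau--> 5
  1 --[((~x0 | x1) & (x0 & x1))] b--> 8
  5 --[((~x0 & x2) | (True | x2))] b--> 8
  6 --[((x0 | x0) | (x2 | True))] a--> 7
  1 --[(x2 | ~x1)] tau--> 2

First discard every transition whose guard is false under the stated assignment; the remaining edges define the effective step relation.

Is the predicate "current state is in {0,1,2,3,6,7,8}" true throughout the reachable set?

Inv-set: {0,1,2,3,6,7,8}
Reachable = {0,1,2,6,7}
  0: ✓
  1: ✓
  2: ✓
  6: ✓
  7: ✓

Answer: INVARIANT HOLDS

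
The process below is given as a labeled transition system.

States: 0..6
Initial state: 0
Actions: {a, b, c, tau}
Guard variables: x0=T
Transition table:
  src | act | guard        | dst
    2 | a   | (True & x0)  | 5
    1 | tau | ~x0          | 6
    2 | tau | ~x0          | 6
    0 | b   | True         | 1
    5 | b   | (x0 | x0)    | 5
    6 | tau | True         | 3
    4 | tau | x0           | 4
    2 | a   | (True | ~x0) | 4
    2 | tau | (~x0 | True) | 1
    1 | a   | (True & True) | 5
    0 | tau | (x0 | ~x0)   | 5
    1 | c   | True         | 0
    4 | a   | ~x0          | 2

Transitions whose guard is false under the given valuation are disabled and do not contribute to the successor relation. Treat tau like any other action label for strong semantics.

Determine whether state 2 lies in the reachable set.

Answer: UNREACHABLE

Trace:
After dropping false guards: 10 live edges.
Layer 0: {0}
Layer 1: {1,5}  cumulative {0,1,5}
Reach set: {0,1,5}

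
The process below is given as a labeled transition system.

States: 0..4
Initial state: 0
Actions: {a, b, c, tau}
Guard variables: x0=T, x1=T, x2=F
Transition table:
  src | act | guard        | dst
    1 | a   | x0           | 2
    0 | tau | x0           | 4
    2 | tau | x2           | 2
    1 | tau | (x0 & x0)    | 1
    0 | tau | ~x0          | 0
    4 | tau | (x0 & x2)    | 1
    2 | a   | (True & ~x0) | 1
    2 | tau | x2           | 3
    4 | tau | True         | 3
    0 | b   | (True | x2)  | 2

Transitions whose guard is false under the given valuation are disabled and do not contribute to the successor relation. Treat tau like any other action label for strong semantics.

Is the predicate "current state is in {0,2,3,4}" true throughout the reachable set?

Safe = {0,2,3,4}
Reach set: {0,2,3,4}
  0: safe
  2: safe
  3: safe
  4: safe

Answer: INVARIANT HOLDS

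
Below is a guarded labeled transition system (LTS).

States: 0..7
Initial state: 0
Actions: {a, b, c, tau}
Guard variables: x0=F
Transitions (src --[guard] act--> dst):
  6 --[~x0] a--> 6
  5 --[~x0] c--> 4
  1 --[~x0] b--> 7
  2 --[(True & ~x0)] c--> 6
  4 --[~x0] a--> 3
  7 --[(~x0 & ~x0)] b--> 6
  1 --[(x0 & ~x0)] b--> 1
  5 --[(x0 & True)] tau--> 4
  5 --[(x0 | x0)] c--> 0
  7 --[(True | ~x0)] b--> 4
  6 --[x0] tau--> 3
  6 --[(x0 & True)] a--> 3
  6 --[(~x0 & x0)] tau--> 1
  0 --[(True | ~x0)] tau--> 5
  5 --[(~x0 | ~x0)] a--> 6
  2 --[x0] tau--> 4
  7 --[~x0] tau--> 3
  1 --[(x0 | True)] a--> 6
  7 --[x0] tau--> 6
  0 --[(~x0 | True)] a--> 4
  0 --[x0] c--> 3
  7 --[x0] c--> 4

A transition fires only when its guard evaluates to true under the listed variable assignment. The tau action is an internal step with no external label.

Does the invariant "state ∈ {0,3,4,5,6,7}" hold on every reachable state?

Inv-set: {0,3,4,5,6,7}
Reach set: {0,3,4,5,6}
  0: safe
  3: safe
  4: safe
  5: safe
  6: safe

Answer: INVARIANT HOLDS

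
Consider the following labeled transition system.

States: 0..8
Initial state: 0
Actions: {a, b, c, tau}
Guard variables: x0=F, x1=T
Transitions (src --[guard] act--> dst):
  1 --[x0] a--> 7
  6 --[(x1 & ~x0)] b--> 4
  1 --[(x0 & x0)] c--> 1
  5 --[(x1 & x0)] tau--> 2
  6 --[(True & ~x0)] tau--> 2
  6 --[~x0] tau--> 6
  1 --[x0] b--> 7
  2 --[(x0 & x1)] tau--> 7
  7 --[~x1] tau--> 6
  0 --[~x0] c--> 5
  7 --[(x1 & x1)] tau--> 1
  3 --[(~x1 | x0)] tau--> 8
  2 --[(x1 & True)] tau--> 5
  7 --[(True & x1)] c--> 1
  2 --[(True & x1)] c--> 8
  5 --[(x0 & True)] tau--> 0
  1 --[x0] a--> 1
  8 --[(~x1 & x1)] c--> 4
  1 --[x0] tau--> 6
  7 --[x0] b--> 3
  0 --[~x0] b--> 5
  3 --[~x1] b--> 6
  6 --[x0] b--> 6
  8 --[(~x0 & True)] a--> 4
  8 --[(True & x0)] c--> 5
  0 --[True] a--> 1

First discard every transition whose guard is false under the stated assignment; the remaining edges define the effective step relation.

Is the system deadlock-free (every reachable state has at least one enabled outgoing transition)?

Answer: DEADLOCK at state 1

Trace:
Reachable = {0,1,5}
  0: a→1  b→5  c→5  [3 exit(s)]
  1: ∅  [STUCK]
  5: ∅  [STUCK]
Path to 1: a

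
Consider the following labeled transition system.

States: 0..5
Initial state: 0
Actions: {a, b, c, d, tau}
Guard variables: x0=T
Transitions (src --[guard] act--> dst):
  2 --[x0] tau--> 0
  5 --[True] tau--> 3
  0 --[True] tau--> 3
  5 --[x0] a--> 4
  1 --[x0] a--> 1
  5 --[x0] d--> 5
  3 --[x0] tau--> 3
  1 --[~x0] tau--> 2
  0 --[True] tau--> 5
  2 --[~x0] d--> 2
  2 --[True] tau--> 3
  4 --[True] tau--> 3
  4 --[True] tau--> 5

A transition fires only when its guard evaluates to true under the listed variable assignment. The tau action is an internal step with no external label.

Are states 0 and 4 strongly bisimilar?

Bisimulation quotient by refinement:
  P[0] = {{0,1,2,3,4,5}}
  P[1] = {{0,2,3,4},{1},{5}}
  P[2] = {{0,4},{1},{2,3},{5}}
  P[3] = {{0,4},{1},{2},{3},{5}}
5 equivalence class(es) (converged in 4)
class of 0: {0,4}; class of 4: {0,4}

Answer: BISIMILAR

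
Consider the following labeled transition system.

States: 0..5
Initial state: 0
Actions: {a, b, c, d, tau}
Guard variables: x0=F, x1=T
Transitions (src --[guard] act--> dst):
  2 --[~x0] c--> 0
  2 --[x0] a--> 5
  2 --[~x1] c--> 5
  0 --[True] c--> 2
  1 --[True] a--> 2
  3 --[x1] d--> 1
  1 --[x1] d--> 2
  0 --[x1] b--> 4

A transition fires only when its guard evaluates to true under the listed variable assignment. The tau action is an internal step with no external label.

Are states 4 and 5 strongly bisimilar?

Bisimulation quotient by refinement:
  π0 = {{0,1,2,3,4,5}}
  π1 = {{0},{1},{2},{3},{4,5}}
stable after 2 split(s): 5 block(s)
class of 4: {4,5}; class of 5: {4,5}

Answer: BISIMILAR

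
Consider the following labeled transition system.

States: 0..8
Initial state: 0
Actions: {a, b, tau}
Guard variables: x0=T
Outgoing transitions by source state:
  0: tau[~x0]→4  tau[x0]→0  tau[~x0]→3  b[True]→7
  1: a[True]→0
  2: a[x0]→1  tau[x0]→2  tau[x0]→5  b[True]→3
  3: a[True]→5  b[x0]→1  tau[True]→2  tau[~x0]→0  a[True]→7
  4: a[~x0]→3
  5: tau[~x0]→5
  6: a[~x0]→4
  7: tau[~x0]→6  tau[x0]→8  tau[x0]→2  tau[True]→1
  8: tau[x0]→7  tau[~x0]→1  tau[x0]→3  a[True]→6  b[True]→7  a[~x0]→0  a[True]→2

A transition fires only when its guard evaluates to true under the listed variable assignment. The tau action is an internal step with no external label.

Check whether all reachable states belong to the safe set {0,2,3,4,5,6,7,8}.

Inv-set: {0,2,3,4,5,6,7,8}
Reachable = {0,1,2,3,5,6,7,8}
  0: ✓
  1: outside
  2: ✓
  3: ✓
  5: ✓
  6: ✓
  7: ✓
  8: ✓
witness against invariant: b·tau → 1

Answer: INVARIANT VIOLATED at state 1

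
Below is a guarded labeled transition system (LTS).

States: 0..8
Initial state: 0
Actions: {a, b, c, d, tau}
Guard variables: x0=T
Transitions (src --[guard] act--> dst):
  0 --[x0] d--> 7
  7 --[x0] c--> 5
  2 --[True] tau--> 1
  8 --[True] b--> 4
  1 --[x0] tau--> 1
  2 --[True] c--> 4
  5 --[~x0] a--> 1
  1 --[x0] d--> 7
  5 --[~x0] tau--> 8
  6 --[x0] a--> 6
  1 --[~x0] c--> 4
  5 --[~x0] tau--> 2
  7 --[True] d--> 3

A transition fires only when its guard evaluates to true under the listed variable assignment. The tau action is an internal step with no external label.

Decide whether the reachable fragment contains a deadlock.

Reachable = {0,3,5,7}
  0: d→7  [1 out]
  3: ∅  [no exit]
  5: ∅  [no exit]
  7: c→5  d→3  [2 out]
Path to 3: d·d

Answer: DEADLOCK at state 3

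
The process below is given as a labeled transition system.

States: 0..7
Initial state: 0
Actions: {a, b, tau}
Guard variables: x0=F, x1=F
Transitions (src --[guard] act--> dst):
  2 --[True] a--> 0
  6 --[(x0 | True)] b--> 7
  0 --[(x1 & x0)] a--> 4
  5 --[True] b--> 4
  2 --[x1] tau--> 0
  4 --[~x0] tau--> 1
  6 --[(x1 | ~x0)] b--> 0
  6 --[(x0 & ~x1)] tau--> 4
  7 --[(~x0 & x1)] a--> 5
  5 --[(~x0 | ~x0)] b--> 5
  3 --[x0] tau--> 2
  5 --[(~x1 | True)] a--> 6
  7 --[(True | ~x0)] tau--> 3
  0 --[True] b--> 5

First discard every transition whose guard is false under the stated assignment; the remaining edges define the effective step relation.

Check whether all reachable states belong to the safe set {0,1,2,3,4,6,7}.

Allowed set {0,1,2,3,4,6,7}
R = {0,1,3,4,5,6,7}
  0: ok
  1: ok
  3: ok
  4: ok
  5: ✗ unsafe
  6: ok
  7: ok
reach 5 via b — violates

Answer: INVARIANT VIOLATED at state 5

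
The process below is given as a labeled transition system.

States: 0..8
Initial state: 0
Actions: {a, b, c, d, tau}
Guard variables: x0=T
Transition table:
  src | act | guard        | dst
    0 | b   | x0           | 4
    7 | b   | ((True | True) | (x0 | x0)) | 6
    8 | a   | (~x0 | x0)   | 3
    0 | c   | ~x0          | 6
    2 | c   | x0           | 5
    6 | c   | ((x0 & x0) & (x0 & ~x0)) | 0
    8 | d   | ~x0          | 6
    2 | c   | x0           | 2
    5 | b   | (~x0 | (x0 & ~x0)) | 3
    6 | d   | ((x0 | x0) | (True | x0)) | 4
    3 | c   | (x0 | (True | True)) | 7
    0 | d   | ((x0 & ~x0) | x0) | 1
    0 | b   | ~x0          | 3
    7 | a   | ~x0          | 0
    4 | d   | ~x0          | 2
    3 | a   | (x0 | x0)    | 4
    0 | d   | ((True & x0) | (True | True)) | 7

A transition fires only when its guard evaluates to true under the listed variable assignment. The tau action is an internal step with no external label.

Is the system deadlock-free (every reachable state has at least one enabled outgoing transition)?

Answer: DEADLOCK at state 1

Trace:
R = {0,1,4,6,7}
  0: b→4  d→1  d→7  [3 out]
  1: ∅  [deadlock]
  4: ∅  [deadlock]
  6: d→4  [1 out]
  7: b→6  [1 out]
witness 1: d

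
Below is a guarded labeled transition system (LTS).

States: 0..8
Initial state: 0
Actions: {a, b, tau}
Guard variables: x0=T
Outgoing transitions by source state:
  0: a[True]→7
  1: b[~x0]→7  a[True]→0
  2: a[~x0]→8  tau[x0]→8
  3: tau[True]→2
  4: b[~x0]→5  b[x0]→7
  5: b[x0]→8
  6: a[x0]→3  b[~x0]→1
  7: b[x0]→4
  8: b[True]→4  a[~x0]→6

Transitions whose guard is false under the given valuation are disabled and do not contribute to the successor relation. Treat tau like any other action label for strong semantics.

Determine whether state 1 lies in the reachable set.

Answer: UNREACHABLE

Trace:
After dropping false guards: 9 live edges.
L0 = {0}
L1 = {7}  total {0,7}
L2 = {4}  total {0,4,7}
Reachable = {0,4,7}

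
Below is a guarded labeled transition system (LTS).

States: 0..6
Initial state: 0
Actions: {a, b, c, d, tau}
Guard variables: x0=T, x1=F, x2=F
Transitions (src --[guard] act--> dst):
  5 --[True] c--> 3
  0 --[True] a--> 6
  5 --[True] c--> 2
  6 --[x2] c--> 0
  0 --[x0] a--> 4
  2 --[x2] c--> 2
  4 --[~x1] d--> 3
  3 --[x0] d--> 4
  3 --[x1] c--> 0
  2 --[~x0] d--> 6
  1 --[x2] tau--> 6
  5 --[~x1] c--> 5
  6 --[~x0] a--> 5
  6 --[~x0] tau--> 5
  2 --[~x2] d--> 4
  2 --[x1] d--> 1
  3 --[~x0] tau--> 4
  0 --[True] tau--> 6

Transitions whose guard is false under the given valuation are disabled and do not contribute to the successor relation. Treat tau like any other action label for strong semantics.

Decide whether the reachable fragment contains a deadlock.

R = {0,3,4,6}
  0: a→4  a→6  tau→6  [deg 3]
  3: d→4  [deg 1]
  4: d→3  [deg 1]
  6: ∅  [no exit]
Path to 6: a

Answer: DEADLOCK at state 6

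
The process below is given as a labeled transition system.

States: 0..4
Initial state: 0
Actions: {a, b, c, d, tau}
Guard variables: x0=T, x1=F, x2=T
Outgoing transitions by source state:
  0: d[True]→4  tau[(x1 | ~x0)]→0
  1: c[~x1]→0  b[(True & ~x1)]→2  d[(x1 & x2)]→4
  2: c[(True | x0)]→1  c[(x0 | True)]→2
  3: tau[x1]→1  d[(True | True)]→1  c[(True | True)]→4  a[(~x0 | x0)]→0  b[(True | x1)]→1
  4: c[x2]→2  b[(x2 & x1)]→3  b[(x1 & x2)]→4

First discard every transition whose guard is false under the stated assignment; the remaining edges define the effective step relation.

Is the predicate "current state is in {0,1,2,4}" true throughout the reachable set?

Answer: INVARIANT HOLDS

Analysis:
Safe = {0,1,2,4}
Reachable = {0,1,2,4}
  0: ok
  1: ok
  2: ok
  4: ok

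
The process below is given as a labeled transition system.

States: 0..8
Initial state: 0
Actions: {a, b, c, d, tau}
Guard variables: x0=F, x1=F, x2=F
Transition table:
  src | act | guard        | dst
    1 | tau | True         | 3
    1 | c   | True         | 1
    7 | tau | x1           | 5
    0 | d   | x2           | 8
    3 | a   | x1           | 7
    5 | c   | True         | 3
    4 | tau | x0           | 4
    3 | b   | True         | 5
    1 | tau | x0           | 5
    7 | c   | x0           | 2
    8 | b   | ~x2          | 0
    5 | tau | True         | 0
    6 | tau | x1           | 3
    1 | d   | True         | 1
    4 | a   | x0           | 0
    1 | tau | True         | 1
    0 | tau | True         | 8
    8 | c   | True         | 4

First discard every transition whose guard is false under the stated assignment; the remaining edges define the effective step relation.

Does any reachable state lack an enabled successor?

Answer: DEADLOCK at state 4

Analysis:
R = {0,4,8}
  0: tau→8  [1 out]
  4: ∅  [deadlock]
  8: b→0  c→4  [2 out]
trace reaching 4: tau·c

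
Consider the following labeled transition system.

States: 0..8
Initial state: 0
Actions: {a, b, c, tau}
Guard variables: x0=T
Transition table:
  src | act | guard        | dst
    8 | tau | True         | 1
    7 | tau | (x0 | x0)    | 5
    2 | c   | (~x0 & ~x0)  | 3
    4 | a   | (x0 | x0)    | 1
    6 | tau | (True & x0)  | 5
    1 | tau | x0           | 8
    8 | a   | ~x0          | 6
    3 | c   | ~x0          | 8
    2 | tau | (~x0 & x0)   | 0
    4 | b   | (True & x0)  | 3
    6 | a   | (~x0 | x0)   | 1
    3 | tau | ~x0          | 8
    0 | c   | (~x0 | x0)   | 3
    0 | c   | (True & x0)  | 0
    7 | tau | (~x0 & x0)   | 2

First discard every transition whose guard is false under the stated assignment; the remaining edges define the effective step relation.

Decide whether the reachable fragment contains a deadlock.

Reach set: {0,3}
  0: c→0  c→3  [2 out]
  3: ∅  [no exit]
witness 3: c

Answer: DEADLOCK at state 3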